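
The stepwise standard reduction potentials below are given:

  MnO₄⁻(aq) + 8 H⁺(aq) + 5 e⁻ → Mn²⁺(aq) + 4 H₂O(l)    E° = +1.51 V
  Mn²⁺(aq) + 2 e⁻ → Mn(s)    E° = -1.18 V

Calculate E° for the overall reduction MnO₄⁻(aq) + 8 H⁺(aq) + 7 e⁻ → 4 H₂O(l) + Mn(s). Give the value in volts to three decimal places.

+0.741 V

Since ΔG° = −nFE° is additive over sequential reductions, n₃E°₃ = n₁E°₁ + n₂E°₂.
E°₃ = (5×+1.51 + 2×-1.18) / 7 = (+5.190) / 7 = +0.741 V.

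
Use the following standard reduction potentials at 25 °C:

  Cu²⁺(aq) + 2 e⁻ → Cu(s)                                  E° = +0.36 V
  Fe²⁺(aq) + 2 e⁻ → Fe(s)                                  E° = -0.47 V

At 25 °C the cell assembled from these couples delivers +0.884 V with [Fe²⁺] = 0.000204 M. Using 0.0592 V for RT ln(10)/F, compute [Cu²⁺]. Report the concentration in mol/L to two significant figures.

Cu²⁺/Cu is the cathode, Fe²⁺/Fe the anode: E°cell = +0.83 V, n = 2.
Overall reaction: Cu²⁺(aq) + Fe(s) → Cu(s) + Fe²⁺(aq); Q = [Fe²⁺]^1/[Cu²⁺]^1.
From E = E° − (0.0592/n) log Q: log Q = (E° − E)·n/0.0592 = (+0.83 − (+0.884))·2/0.0592 = -1.8243.
So 1·log[Cu²⁺] = 1·log(0.000204) − log Q = -3.6904 − (-1.8243) = -1.8661; [Cu²⁺] = 10^(-1.8661) ≈ 0.014 M.

0.014 M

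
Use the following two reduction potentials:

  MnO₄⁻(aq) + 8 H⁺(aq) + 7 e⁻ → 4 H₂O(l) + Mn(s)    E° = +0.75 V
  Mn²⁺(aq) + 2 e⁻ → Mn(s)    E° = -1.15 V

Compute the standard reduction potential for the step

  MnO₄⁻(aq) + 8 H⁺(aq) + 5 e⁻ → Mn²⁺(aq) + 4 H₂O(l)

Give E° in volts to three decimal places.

Sequential free energies add, so n₃E°₃ = n₁E°₁ + n₂E°₂.
With n₃ = 7, and the known step contributing 2×(-1.15) V, the unknown satisfies 5·E° = 7×(+0.75) − 2×(-1.15) = +7.550.
E° = +7.550 / 5 = +1.510 V.

+1.510 V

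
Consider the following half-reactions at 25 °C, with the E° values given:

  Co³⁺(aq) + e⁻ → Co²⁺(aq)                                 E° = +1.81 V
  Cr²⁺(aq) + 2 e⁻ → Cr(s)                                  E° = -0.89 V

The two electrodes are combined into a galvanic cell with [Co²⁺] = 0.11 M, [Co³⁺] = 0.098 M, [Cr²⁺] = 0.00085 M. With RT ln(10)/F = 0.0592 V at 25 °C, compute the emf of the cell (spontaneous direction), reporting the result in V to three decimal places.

+2.788 V

Co³⁺/Co²⁺ is the cathode (higher E°), Cr²⁺/Cr the anode: E°cell = +1.81 − (-0.89) = +2.70 V, n = 2.
Overall: 2 Co³⁺(aq) + Cr(s) → 2 Co²⁺(aq) + Cr²⁺(aq)
Q = [Co²⁺]^2·[Cr²⁺] / ([Co³⁺]^2); log Q = -2.970.
E = E° − (0.0592/n) log Q = +2.70 − (0.0592/2)(-2.970) = +2.788 V.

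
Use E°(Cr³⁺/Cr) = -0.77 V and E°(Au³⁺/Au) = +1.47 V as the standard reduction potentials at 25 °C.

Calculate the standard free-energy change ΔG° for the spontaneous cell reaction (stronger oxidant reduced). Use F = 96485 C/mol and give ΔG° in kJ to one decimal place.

Au³⁺/Au (E° = +1.47 V) is the cathode; Cr³⁺/Cr (E° = -0.77 V) is the anode, so E°cell = +2.24 V.
Balancing electrons gives n = 3 (lcm of 3 and 3).
ΔG° = −nFE° = −(3)(96485)(+2.24) = -648,379 J = -648.4 kJ.

-648.4 kJ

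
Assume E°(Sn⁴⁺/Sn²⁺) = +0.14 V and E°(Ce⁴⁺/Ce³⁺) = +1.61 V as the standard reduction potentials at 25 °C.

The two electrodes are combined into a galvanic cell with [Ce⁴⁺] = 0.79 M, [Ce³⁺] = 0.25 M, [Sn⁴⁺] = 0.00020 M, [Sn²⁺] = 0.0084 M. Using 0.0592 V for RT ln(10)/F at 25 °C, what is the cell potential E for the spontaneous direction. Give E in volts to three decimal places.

Ce⁴⁺/Ce³⁺ is the cathode (higher E°), Sn⁴⁺/Sn²⁺ the anode: E°cell = +1.61 − (+0.14) = +1.47 V, n = 2.
Overall: 2 Ce⁴⁺(aq) + Sn²⁺(aq) → 2 Ce³⁺(aq) + Sn⁴⁺(aq)
Q = [Ce³⁺]^2·[Sn⁴⁺] / ([Ce⁴⁺]^2·[Sn²⁺]); log Q = -2.623.
E = E° − (0.0592/n) log Q = +1.47 − (0.0592/2)(-2.623) = +1.548 V.

+1.548 V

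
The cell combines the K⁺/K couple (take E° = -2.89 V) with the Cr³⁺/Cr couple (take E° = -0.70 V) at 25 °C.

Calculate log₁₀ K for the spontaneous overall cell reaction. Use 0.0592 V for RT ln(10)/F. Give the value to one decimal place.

Cathode: Cr³⁺/Cr; anode: K⁺/K. E°cell = +2.19 V, n = 3.
log K = nE°cell / 0.0592 = (3)(+2.19) / 0.0592 = 111.0.

111.0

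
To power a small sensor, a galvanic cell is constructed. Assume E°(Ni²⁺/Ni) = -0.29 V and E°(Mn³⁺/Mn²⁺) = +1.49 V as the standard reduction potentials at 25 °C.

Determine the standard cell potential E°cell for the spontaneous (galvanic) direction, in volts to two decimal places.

The Mn³⁺/Mn²⁺ couple has the higher reduction potential, so it is the cathode; Ni²⁺/Ni is oxidised at the anode.
E°cell = E°(cathode) − E°(anode) = (+1.49) − (-0.29) = +1.78 V.
Since E°cell > 0, the reaction is spontaneous under standard conditions.

+1.78 V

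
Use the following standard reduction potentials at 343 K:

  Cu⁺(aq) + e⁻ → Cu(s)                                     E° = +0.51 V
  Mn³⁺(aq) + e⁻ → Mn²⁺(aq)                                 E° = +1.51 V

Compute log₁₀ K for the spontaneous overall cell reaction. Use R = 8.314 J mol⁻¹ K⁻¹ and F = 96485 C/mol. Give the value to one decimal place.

Cathode: Mn³⁺/Mn²⁺; anode: Cu⁺/Cu. E°cell = (+1.51) − (+0.51) = +1.00 V, with n = 1.
ΔG° = −nFE° = −RT ln K, so ln K = nFE°/(RT) = (1)(96485)(+1.00) / ((8.314)(343)) = 33.834.
log₁₀ K = 33.834 / ln 10 = 14.7.

14.7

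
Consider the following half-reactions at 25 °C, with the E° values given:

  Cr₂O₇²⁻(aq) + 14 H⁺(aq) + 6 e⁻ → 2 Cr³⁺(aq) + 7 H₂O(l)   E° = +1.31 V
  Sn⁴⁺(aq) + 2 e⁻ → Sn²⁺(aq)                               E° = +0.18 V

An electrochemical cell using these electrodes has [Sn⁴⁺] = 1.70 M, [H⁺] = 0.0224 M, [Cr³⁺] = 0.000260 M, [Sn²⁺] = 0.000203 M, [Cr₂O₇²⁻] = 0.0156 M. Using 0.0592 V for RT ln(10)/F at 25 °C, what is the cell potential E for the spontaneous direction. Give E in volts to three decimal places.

Cr₂O₇²⁻/Cr³⁺ is the cathode (higher E°), Sn⁴⁺/Sn²⁺ the anode: E°cell = +1.31 − (+0.18) = +1.13 V, n = 6.
Overall: Cr₂O₇²⁻(aq) + 14 H⁺(aq) + 3 Sn²⁺(aq) → 2 Cr³⁺(aq) + 7 H₂O(l) + 3 Sn⁴⁺(aq)
Q = [Cr³⁺]^2·[Sn⁴⁺]^3 / ([Cr₂O₇²⁻]·[H⁺]^14·[Sn²⁺]^3); log Q = 29.502.
E = E° − (0.0592/n) log Q = +1.13 − (0.0592/6)(29.502) = +0.839 V.

+0.839 V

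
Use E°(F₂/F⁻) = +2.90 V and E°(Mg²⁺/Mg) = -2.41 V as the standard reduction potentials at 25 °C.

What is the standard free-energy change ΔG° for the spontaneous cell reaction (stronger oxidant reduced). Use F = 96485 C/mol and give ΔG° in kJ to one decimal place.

F₂/F⁻ (E° = +2.90 V) is the cathode; Mg²⁺/Mg (E° = -2.41 V) is the anode, so E°cell = +5.31 V.
Balancing electrons gives n = 2 (lcm of 2 and 2).
ΔG° = −nFE° = −(2)(96485)(+5.31) = -1,024,671 J = -1024.7 kJ.

-1024.7 kJ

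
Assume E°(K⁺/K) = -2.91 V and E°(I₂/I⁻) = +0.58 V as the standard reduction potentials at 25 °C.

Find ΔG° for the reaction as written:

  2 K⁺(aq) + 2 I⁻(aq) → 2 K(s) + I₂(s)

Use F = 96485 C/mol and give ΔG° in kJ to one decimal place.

As written, K⁺/K is reduced (cathode) and I₂/I⁻ is oxidised (anode), so E°cell = (-2.91) − (+0.58) = -3.49 V.
Balancing electrons gives n = 2.
ΔG° = −nFE° = −(2)(96485)(-3.49) = 673,465 J = +673.5 kJ.

+673.5 kJ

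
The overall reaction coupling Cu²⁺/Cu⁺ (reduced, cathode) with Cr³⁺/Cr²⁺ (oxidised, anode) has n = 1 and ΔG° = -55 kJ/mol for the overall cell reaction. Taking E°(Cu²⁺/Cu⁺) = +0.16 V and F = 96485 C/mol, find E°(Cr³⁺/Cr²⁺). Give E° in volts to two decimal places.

-0.41 V

E°cell = −ΔG°/(nF) = −(-55×10³)/((1)(96485)) = +0.570 V.
Since Cu²⁺/Cu⁺ is the cathode and Cr³⁺/Cr²⁺ the anode, E°cell = E°(Cu²⁺/Cu⁺) − E°(Cr³⁺/Cr²⁺).
So E°(Cr³⁺/Cr²⁺) = E°(Cu²⁺/Cu⁺) − E°cell = (+0.16) − (+0.570) = -0.41 V.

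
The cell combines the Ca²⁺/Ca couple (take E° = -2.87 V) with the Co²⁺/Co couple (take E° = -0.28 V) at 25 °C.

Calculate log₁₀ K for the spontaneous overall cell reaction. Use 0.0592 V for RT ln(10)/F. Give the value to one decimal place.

Cathode: Co²⁺/Co; anode: Ca²⁺/Ca. E°cell = +2.59 V, n = 2.
log K = nE°cell / 0.0592 = (2)(+2.59) / 0.0592 = 87.5.

87.5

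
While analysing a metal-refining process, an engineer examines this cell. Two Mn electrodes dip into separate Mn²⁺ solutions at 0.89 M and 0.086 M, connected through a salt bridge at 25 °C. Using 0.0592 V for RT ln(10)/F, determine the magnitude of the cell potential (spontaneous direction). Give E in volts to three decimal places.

For a concentration cell E°cell = 0. The 0.89 M side is the cathode (reduction is favoured where [Mn²⁺] is higher).
With n = 2, E = −(0.0592/2) log([Mn²⁺]ₐₙ/[Mn²⁺]꜀ₐₜ) = −(0.0592/2) log(0.086/0.89) = −(0.0592/2)(-1.015) = +0.030 V.

+0.030 V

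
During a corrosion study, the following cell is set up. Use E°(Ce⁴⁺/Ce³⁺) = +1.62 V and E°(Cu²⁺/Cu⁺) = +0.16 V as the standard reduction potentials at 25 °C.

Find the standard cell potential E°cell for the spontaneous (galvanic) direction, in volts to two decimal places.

+1.46 V

The Ce⁴⁺/Ce³⁺ couple has the higher reduction potential, so it is the cathode; Cu²⁺/Cu⁺ is oxidised at the anode.
E°cell = E°(cathode) − E°(anode) = (+1.62) − (+0.16) = +1.46 V.
Since E°cell > 0, the reaction is spontaneous under standard conditions.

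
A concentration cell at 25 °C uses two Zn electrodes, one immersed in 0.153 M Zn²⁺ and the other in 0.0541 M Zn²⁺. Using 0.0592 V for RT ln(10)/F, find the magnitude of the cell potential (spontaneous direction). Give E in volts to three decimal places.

+0.013 V

For a concentration cell E°cell = 0. The 0.153 M side is the cathode (reduction is favoured where [Zn²⁺] is higher).
With n = 2, E = −(0.0592/2) log([Zn²⁺]ₐₙ/[Zn²⁺]꜀ₐₜ) = −(0.0592/2) log(0.0541/0.153) = −(0.0592/2)(-0.451) = +0.013 V.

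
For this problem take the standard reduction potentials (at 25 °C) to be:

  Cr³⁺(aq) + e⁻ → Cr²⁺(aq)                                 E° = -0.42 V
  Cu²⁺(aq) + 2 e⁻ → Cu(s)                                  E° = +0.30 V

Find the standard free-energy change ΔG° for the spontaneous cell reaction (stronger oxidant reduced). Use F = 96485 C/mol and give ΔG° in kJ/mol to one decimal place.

-138.9 kJ/mol

Cu²⁺/Cu (E° = +0.30 V) is the cathode; Cr³⁺/Cr²⁺ (E° = -0.42 V) is the anode, so E°cell = +0.72 V.
Balancing electrons gives n = 2 (lcm of 2 and 1).
ΔG° = −nFE° = −(2)(96485)(+0.72) = -138,938 J = -138.9 kJ/mol.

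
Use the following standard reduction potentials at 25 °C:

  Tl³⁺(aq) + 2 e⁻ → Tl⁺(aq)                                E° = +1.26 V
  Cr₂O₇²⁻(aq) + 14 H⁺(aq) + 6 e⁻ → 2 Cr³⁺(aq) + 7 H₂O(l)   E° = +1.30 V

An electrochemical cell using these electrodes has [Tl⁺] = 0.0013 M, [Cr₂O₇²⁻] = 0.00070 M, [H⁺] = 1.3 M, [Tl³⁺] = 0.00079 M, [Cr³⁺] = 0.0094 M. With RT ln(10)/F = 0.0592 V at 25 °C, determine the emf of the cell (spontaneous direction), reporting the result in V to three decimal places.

+0.071 V

Cr₂O₇²⁻/Cr³⁺ is the cathode (higher E°), Tl³⁺/Tl⁺ the anode: E°cell = +1.30 − (+1.26) = +0.04 V, n = 6.
Overall: Cr₂O₇²⁻(aq) + 14 H⁺(aq) + 3 Tl⁺(aq) → 2 Cr³⁺(aq) + 7 H₂O(l) + 3 Tl³⁺(aq)
Q = [Cr³⁺]^2·[Tl³⁺]^3 / ([Cr₂O₇²⁻]·[H⁺]^14·[Tl⁺]^3); log Q = -3.143.
E = E° − (0.0592/n) log Q = +0.04 − (0.0592/6)(-3.143) = +0.071 V.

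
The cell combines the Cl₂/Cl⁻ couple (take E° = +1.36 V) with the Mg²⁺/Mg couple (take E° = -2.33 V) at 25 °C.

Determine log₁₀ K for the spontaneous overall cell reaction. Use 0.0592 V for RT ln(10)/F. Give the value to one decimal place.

124.7

Cathode: Cl₂/Cl⁻; anode: Mg²⁺/Mg. E°cell = +3.69 V, n = 2.
log K = nE°cell / 0.0592 = (2)(+3.69) / 0.0592 = 124.7.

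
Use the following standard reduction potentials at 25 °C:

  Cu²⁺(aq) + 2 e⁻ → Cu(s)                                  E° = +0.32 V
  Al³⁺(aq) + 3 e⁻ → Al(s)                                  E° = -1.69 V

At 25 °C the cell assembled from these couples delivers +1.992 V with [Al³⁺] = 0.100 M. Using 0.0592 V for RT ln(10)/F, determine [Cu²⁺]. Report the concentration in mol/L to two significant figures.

Cu²⁺/Cu is the cathode, Al³⁺/Al the anode: E°cell = +2.01 V, n = 6.
Overall reaction: 3 Cu²⁺(aq) + 2 Al(s) → 3 Cu(s) + 2 Al³⁺(aq); Q = [Al³⁺]^2/[Cu²⁺]^3.
From E = E° − (0.0592/n) log Q: log Q = (E° − E)·n/0.0592 = (+2.01 − (+1.992))·6/0.0592 = 1.8243.
So 3·log[Cu²⁺] = 2·log(0.1) − log Q = -2.0000 − (1.8243) = -3.8243; log[Cu²⁺] = -3.8243 / 3 = -1.2748; [Cu²⁺] = 10^(-1.2748) ≈ 0.053 M.

0.053 M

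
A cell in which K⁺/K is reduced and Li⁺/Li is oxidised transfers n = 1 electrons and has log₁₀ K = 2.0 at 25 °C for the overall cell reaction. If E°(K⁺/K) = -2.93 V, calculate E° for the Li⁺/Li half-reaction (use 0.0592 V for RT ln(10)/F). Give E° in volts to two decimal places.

-3.05 V

E°cell = (0.0592/n)·log K = (0.0592/1)(2.0) = +0.118 V.
Since K⁺/K is the cathode and Li⁺/Li the anode, E°cell = E°(K⁺/K) − E°(Li⁺/Li).
So E°(Li⁺/Li) = E°(K⁺/K) − E°cell = (-2.93) − (+0.118) = -3.05 V.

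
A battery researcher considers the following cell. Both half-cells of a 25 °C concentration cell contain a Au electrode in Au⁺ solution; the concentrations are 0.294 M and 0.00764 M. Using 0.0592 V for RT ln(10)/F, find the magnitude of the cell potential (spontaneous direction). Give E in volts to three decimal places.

For a concentration cell E°cell = 0. The 0.294 M side is the cathode (reduction is favoured where [Au⁺] is higher).
With n = 1, E = −(0.0592/1) log([Au⁺]ₐₙ/[Au⁺]꜀ₐₜ) = −(0.0592/1) log(0.00764/0.294) = −(0.0592/1)(-1.585) = +0.094 V.

+0.094 V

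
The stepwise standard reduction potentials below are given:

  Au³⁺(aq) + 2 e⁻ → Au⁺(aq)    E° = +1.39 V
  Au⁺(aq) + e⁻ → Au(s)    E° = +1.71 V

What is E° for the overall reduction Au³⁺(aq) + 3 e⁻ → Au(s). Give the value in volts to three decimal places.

Standard free energies of sequential steps add: ΔG°₃ = ΔG°₁ + ΔG°₂, so n₃E°₃ = n₁E°₁ + n₂E°₂.
E°₃ = (2×+1.39 + 1×+1.71) / 3 = (+4.490) / 3 = +1.497 V.

+1.497 V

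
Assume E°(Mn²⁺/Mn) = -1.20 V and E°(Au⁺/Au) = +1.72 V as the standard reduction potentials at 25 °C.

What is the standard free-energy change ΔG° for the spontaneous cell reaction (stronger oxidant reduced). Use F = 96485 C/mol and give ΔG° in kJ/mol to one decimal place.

Au⁺/Au (E° = +1.72 V) is the cathode; Mn²⁺/Mn (E° = -1.20 V) is the anode, so E°cell = +2.92 V.
Balancing electrons gives n = 2 (lcm of 1 and 2).
ΔG° = −nFE° = −(2)(96485)(+2.92) = -563,472 J = -563.5 kJ/mol.

-563.5 kJ/mol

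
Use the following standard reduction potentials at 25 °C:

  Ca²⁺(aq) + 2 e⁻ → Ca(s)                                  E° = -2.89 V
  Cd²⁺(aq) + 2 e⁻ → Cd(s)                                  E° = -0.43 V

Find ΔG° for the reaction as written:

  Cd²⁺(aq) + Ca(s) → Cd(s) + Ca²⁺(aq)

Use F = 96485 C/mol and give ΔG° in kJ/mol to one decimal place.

As written, Cd²⁺/Cd is reduced (cathode) and Ca²⁺/Ca is oxidised (anode), so E°cell = (-0.43) − (-2.89) = +2.46 V.
Balancing electrons gives n = 2.
ΔG° = −nFE° = −(2)(96485)(+2.46) = -474,706 J = -474.7 kJ/mol.

-474.7 kJ/mol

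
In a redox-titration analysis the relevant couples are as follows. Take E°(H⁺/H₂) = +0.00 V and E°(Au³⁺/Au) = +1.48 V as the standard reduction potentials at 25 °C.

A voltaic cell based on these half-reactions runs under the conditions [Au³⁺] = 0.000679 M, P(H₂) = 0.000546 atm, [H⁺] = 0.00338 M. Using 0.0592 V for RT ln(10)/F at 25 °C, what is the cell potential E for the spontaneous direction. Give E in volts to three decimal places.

Au³⁺/Au is the cathode (higher E°), H⁺/H₂ the anode: E°cell = +1.48 − (+0.00) = +1.48 V, n = 6.
Overall: 2 Au³⁺(aq) + 3 H₂(g) → 2 Au(s) + 6 H⁺(aq)
Q = [H⁺]^6 / ([Au³⁺]^2·P(H₂)^3); log Q = 1.298.
E = E° − (0.0592/n) log Q = +1.48 − (0.0592/6)(1.298) = +1.467 V.

+1.467 V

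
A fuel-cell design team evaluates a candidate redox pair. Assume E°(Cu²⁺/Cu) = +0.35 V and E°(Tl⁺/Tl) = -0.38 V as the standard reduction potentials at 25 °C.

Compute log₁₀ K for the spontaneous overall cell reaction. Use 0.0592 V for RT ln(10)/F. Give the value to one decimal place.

24.7

Cathode: Cu²⁺/Cu; anode: Tl⁺/Tl. E°cell = +0.73 V, n = 2.
log K = nE°cell / 0.0592 = (2)(+0.73) / 0.0592 = 24.7.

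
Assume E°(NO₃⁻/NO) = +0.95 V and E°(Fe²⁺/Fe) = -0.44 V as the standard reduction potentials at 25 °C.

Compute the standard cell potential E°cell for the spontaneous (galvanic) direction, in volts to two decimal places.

The NO₃⁻/NO couple has the higher reduction potential, so it is the cathode; Fe²⁺/Fe is oxidised at the anode.
E°cell = E°(cathode) − E°(anode) = (+0.95) − (-0.44) = +1.39 V.
Since E°cell > 0, the reaction is spontaneous under standard conditions.

+1.39 V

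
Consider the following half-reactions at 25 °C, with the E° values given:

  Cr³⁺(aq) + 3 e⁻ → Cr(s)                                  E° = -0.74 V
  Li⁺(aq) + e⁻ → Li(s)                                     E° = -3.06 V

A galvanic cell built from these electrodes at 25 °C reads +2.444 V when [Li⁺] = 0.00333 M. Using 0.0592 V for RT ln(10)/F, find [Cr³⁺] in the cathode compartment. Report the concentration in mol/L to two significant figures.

Cr³⁺/Cr is the cathode, Li⁺/Li the anode: E°cell = +2.32 V, n = 3.
Overall reaction: Cr³⁺(aq) + 3 Li(s) → Cr(s) + 3 Li⁺(aq); Q = [Li⁺]^3/[Cr³⁺]^1.
From E = E° − (0.0592/n) log Q: log Q = (E° − E)·n/0.0592 = (+2.32 − (+2.444))·3/0.0592 = -6.2838.
So 1·log[Cr³⁺] = 3·log(0.00333) − log Q = -7.4327 − (-6.2838) = -1.1489; [Cr³⁺] = 10^(-1.1489) ≈ 0.071 M.

0.071 M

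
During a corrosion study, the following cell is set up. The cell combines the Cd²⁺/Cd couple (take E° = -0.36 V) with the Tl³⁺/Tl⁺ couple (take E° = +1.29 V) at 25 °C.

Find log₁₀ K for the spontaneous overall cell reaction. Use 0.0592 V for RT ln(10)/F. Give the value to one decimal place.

Cathode: Tl³⁺/Tl⁺; anode: Cd²⁺/Cd. E°cell = +1.65 V, n = 2.
log K = nE°cell / 0.0592 = (2)(+1.65) / 0.0592 = 55.7.

55.7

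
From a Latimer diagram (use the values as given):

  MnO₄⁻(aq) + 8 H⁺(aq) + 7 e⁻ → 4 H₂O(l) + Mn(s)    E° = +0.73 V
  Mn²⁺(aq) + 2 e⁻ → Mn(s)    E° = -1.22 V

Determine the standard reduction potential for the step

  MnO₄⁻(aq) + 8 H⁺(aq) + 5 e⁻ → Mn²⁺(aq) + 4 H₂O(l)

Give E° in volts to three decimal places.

+1.510 V

Sequential free energies add, so n₃E°₃ = n₁E°₁ + n₂E°₂.
With n₃ = 7, and the known step contributing 2×(-1.22) V, the unknown satisfies 5·E° = 7×(+0.73) − 2×(-1.22) = +7.550.
E° = +7.550 / 5 = +1.510 V.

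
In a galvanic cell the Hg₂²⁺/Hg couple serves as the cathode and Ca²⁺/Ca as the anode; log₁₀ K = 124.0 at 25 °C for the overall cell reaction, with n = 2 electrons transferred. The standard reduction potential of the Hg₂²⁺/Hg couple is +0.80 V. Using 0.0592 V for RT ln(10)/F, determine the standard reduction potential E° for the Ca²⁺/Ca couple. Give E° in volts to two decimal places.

E°cell = (0.0592/n)·log K = (0.0592/2)(124.0) = +3.670 V.
Since Hg₂²⁺/Hg is the cathode and Ca²⁺/Ca the anode, E°cell = E°(Hg₂²⁺/Hg) − E°(Ca²⁺/Ca).
So E°(Ca²⁺/Ca) = E°(Hg₂²⁺/Hg) − E°cell = (+0.80) − (+3.670) = -2.87 V.

-2.87 V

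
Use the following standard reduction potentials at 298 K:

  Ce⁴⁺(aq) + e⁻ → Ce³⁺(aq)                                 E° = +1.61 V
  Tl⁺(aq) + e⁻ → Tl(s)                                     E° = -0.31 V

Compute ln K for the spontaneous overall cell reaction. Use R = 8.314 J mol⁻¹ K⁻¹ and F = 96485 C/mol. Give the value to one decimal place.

74.8

Cathode: Ce⁴⁺/Ce³⁺; anode: Tl⁺/Tl. E°cell = (+1.61) − (-0.31) = +1.92 V, with n = 1.
ΔG° = −nFE° = −RT ln K, so ln K = nFE°/(RT) = (1)(96485)(+1.92) / ((8.314)(298)) = 74.771.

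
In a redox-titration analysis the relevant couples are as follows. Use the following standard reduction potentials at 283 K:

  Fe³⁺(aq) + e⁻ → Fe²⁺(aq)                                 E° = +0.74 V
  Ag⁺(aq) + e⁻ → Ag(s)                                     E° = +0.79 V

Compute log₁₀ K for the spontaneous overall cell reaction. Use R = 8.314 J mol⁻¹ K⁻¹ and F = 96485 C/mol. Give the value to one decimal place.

Cathode: Ag⁺/Ag; anode: Fe³⁺/Fe²⁺. E°cell = (+0.79) − (+0.74) = +0.05 V, with n = 1.
ΔG° = −nFE° = −RT ln K, so ln K = nFE°/(RT) = (1)(96485)(+0.05) / ((8.314)(283)) = 2.050.
log₁₀ K = 2.050 / ln 10 = 0.9.

0.9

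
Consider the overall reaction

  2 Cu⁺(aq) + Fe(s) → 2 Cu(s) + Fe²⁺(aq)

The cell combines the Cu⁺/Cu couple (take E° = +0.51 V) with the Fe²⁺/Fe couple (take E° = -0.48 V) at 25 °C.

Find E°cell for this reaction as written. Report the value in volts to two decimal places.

+0.99 V

The Cu⁺/Cu couple has the higher reduction potential, so it is the cathode; Fe²⁺/Fe is oxidised at the anode.
E°cell = E°(cathode) − E°(anode) = (+0.51) − (-0.48) = +0.99 V.
Since E°cell > 0, the reaction is spontaneous under standard conditions.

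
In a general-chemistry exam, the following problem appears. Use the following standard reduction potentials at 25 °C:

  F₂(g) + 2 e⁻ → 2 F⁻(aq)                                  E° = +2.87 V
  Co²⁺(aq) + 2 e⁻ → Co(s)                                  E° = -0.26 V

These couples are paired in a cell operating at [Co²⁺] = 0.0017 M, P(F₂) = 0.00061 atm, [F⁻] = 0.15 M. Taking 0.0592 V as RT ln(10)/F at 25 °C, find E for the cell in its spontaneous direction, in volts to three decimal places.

+3.166 V

F₂/F⁻ is the cathode (higher E°), Co²⁺/Co the anode: E°cell = +2.87 − (-0.26) = +3.13 V, n = 2.
Overall: F₂(g) + Co(s) → 2 F⁻(aq) + Co²⁺(aq)
Q = [F⁻]^2·[Co²⁺] / (P(F₂)); log Q = -1.203.
E = E° − (0.0592/n) log Q = +3.13 − (0.0592/2)(-1.203) = +3.166 V.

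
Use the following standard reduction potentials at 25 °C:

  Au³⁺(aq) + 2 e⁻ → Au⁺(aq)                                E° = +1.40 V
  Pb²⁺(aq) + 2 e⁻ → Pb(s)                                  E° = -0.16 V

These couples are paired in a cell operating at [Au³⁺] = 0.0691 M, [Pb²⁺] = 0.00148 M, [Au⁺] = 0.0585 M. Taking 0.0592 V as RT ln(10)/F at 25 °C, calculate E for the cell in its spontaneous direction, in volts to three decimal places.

+1.646 V

Au³⁺/Au⁺ is the cathode (higher E°), Pb²⁺/Pb the anode: E°cell = +1.40 − (-0.16) = +1.56 V, n = 2.
Overall: Au³⁺(aq) + Pb(s) → Au⁺(aq) + Pb²⁺(aq)
Q = [Au⁺]·[Pb²⁺] / ([Au³⁺]); log Q = -2.902.
E = E° − (0.0592/n) log Q = +1.56 − (0.0592/2)(-2.902) = +1.646 V.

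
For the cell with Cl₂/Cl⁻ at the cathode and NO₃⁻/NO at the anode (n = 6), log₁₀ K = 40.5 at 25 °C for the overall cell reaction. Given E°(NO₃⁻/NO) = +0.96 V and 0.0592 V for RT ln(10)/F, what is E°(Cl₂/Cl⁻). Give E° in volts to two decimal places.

E°cell = (0.0592/n)·log K = (0.0592/6)(40.5) = +0.400 V.
Since Cl₂/Cl⁻ is the cathode and NO₃⁻/NO the anode, E°cell = E°(Cl₂/Cl⁻) − E°(NO₃⁻/NO).
So E°(Cl₂/Cl⁻) = E°cell + E°(NO₃⁻/NO) = +0.400 + (+0.96) = +1.36 V.

+1.36 V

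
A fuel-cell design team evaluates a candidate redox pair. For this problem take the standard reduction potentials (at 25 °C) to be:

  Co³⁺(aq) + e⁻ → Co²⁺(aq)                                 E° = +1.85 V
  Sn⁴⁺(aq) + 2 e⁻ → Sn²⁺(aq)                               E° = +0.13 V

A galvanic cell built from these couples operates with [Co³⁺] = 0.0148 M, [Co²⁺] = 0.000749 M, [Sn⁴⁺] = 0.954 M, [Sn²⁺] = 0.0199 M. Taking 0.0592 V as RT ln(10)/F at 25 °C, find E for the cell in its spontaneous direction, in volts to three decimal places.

Co³⁺/Co²⁺ is the cathode (higher E°), Sn⁴⁺/Sn²⁺ the anode: E°cell = +1.85 − (+0.13) = +1.72 V, n = 2.
Overall: 2 Co³⁺(aq) + Sn²⁺(aq) → 2 Co²⁺(aq) + Sn⁴⁺(aq)
Q = [Co²⁺]^2·[Sn⁴⁺] / ([Co³⁺]^2·[Sn²⁺]); log Q = -0.911.
E = E° − (0.0592/n) log Q = +1.72 − (0.0592/2)(-0.911) = +1.747 V.

+1.747 V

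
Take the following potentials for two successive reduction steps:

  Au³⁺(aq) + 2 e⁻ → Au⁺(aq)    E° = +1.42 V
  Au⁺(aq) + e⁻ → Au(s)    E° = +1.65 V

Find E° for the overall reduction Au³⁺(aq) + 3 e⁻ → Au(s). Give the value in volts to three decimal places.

Standard free energies of sequential steps add: ΔG°₃ = ΔG°₁ + ΔG°₂, so n₃E°₃ = n₁E°₁ + n₂E°₂.
E°₃ = (2×+1.42 + 1×+1.65) / 3 = (+4.490) / 3 = +1.497 V.
Simply averaging or adding the two E° values would be wrong; the electron-weighted sum is required.

+1.497 V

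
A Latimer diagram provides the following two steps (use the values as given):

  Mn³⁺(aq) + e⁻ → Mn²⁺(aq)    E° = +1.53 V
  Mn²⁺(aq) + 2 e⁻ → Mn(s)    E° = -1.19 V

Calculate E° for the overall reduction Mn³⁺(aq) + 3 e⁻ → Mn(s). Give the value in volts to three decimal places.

Since ΔG° = −nFE° is additive over sequential reductions, n₃E°₃ = n₁E°₁ + n₂E°₂.
E°₃ = (1×+1.53 + 2×-1.19) / 3 = (-0.850) / 3 = -0.283 V.

-0.283 V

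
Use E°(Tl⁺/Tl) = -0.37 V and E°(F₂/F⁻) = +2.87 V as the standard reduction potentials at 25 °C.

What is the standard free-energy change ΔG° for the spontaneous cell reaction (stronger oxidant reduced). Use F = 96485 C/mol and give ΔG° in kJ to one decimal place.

F₂/F⁻ (E° = +2.87 V) is the cathode; Tl⁺/Tl (E° = -0.37 V) is the anode, so E°cell = +3.24 V.
Balancing electrons gives n = 2 (lcm of 2 and 1).
ΔG° = −nFE° = −(2)(96485)(+3.24) = -625,223 J = -625.2 kJ.

-625.2 kJ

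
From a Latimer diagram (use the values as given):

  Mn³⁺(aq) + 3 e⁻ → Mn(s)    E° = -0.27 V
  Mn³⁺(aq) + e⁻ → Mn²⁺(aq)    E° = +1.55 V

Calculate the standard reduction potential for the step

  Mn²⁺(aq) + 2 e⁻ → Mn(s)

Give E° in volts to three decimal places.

-1.180 V

Sequential free energies add, so n₃E°₃ = n₁E°₁ + n₂E°₂.
With n₃ = 3, and the known step contributing 1×(+1.55) V, the unknown satisfies 2·E° = 3×(-0.27) − 1×(+1.55) = -2.360.
E° = -2.360 / 2 = -1.180 V.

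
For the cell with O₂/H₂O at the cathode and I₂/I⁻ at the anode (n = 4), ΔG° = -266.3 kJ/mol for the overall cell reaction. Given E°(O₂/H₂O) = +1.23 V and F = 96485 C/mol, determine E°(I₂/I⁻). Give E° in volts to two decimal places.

E°cell = −ΔG°/(nF) = −(-266.3×10³)/((4)(96485)) = +0.690 V.
Since O₂/H₂O is the cathode and I₂/I⁻ the anode, E°cell = E°(O₂/H₂O) − E°(I₂/I⁻).
So E°(I₂/I⁻) = E°(O₂/H₂O) − E°cell = (+1.23) − (+0.690) = +0.54 V.

+0.54 V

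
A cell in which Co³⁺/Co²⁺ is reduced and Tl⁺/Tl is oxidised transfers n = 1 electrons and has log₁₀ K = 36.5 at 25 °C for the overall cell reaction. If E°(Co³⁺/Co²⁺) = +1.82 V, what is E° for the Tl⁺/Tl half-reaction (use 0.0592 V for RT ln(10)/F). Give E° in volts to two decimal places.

E°cell = (0.0592/n)·log K = (0.0592/1)(36.5) = +2.161 V.
Since Co³⁺/Co²⁺ is the cathode and Tl⁺/Tl the anode, E°cell = E°(Co³⁺/Co²⁺) − E°(Tl⁺/Tl).
So E°(Tl⁺/Tl) = E°(Co³⁺/Co²⁺) − E°cell = (+1.82) − (+2.161) = -0.34 V.

-0.34 V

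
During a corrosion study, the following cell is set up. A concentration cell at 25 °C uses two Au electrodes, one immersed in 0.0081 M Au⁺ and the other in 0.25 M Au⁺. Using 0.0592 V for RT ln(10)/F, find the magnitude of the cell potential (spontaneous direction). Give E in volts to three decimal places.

+0.088 V

For a concentration cell E°cell = 0. The 0.25 M side is the cathode (reduction is favoured where [Au⁺] is higher).
With n = 1, E = −(0.0592/1) log([Au⁺]ₐₙ/[Au⁺]꜀ₐₜ) = −(0.0592/1) log(0.0081/0.25) = −(0.0592/1)(-1.489) = +0.088 V.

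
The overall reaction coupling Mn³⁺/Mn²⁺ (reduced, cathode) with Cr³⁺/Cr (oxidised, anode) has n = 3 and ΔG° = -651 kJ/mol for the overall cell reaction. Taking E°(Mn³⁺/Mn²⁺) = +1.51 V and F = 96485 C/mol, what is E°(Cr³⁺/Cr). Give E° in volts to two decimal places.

-0.74 V

E°cell = −ΔG°/(nF) = −(-651×10³)/((3)(96485)) = +2.249 V.
Since Mn³⁺/Mn²⁺ is the cathode and Cr³⁺/Cr the anode, E°cell = E°(Mn³⁺/Mn²⁺) − E°(Cr³⁺/Cr).
So E°(Cr³⁺/Cr) = E°(Mn³⁺/Mn²⁺) − E°cell = (+1.51) − (+2.249) = -0.74 V.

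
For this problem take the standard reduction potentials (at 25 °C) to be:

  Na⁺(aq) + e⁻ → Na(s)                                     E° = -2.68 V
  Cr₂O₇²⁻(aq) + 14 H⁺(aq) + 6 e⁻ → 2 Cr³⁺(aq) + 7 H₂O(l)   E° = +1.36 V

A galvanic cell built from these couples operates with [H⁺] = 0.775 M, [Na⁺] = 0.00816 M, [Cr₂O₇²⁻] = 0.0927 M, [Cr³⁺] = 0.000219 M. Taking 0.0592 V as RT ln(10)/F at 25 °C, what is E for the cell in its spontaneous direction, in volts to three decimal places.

Cr₂O₇²⁻/Cr³⁺ is the cathode (higher E°), Na⁺/Na the anode: E°cell = +1.36 − (-2.68) = +4.04 V, n = 6.
Overall: Cr₂O₇²⁻(aq) + 14 H⁺(aq) + 6 Na(s) → 2 Cr³⁺(aq) + 7 H₂O(l) + 6 Na⁺(aq)
Q = [Cr³⁺]^2·[Na⁺]^6 / ([Cr₂O₇²⁻]·[H⁺]^14); log Q = -17.266.
E = E° − (0.0592/n) log Q = +4.04 − (0.0592/6)(-17.266) = +4.210 V.

+4.210 V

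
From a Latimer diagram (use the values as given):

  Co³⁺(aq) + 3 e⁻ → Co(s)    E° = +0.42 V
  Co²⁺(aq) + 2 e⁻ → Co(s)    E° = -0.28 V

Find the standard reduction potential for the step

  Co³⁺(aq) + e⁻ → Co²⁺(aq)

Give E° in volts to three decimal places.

Sequential free energies add, so n₃E°₃ = n₁E°₁ + n₂E°₂.
With n₃ = 3, and the known step contributing 2×(-0.28) V, the unknown satisfies 1·E° = 3×(+0.42) − 2×(-0.28) = +1.820.
E° = +1.820 / 1 = +1.820 V.

+1.820 V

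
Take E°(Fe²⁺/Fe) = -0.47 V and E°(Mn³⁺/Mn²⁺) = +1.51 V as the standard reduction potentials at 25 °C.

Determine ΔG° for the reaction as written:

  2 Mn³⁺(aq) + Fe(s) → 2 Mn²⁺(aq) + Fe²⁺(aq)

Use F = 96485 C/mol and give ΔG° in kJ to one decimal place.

-382.1 kJ

As written, Mn³⁺/Mn²⁺ is reduced (cathode) and Fe²⁺/Fe is oxidised (anode), so E°cell = (+1.51) − (-0.47) = +1.98 V.
Balancing electrons gives n = 2.
ΔG° = −nFE° = −(2)(96485)(+1.98) = -382,081 J = -382.1 kJ.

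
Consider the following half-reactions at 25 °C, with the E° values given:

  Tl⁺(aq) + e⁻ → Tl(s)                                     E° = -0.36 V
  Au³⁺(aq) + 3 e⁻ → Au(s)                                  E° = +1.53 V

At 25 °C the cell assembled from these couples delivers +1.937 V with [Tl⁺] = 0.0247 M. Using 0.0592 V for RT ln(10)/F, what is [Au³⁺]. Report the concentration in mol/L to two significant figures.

Au³⁺/Au is the cathode, Tl⁺/Tl the anode: E°cell = +1.89 V, n = 3.
Overall reaction: Au³⁺(aq) + 3 Tl(s) → Au(s) + 3 Tl⁺(aq); Q = [Tl⁺]^3/[Au³⁺]^1.
From E = E° − (0.0592/n) log Q: log Q = (E° − E)·n/0.0592 = (+1.89 − (+1.937))·3/0.0592 = -2.3818.
So 1·log[Au³⁺] = 3·log(0.0247) − log Q = -4.8219 − (-2.3818) = -2.4401; [Au³⁺] = 10^(-2.4401) ≈ 0.0036 M.

0.0036 M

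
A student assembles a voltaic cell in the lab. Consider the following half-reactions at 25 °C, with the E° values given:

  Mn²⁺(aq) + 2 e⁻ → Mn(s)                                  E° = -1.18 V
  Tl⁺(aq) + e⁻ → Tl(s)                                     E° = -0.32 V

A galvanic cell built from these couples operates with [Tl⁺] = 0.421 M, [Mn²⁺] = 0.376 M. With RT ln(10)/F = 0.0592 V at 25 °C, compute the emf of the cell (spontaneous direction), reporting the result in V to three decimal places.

Tl⁺/Tl is the cathode (higher E°), Mn²⁺/Mn the anode: E°cell = -0.32 − (-1.18) = +0.86 V, n = 2.
Overall: 2 Tl⁺(aq) + Mn(s) → 2 Tl(s) + Mn²⁺(aq)
Q = [Mn²⁺] / ([Tl⁺]^2); log Q = 0.327.
E = E° − (0.0592/n) log Q = +0.86 − (0.0592/2)(0.327) = +0.850 V.

+0.850 V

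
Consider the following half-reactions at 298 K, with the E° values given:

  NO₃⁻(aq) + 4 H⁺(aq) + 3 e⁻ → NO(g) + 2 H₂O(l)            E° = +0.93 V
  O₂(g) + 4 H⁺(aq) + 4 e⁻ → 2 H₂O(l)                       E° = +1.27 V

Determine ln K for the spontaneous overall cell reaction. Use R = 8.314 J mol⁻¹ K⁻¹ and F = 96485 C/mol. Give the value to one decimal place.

158.9

Cathode: O₂/H₂O; anode: NO₃⁻/NO. E°cell = (+1.27) − (+0.93) = +0.34 V, with n = 12.
ΔG° = −nFE° = −RT ln K, so ln K = nFE°/(RT) = (12)(96485)(+0.34) / ((8.314)(298)) = 158.889.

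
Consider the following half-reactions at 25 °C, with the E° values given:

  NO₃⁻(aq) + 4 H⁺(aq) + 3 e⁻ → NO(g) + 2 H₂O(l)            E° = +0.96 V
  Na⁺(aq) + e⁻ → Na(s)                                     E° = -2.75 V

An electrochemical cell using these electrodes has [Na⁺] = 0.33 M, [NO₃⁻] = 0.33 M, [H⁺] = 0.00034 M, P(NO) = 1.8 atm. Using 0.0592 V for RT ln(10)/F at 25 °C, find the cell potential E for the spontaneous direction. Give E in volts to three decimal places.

+3.450 V

NO₃⁻/NO is the cathode (higher E°), Na⁺/Na the anode: E°cell = +0.96 − (-2.75) = +3.71 V, n = 3.
Overall: NO₃⁻(aq) + 4 H⁺(aq) + 3 Na(s) → NO(g) + 2 H₂O(l) + 3 Na⁺(aq)
Q = P(NO)·[Na⁺]^3 / ([NO₃⁻]·[H⁺]^4); log Q = 13.166.
E = E° − (0.0592/n) log Q = +3.71 − (0.0592/3)(13.166) = +3.450 V.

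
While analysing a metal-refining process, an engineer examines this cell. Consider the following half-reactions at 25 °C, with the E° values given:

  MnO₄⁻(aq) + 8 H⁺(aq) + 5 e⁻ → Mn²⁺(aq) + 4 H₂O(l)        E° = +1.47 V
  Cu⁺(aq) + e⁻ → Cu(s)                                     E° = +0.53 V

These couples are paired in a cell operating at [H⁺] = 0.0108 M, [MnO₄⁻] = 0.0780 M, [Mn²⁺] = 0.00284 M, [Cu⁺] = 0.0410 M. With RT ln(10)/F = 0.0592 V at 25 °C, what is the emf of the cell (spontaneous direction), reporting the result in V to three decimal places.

MnO₄⁻/Mn²⁺ is the cathode (higher E°), Cu⁺/Cu the anode: E°cell = +1.47 − (+0.53) = +0.94 V, n = 5.
Overall: MnO₄⁻(aq) + 8 H⁺(aq) + 5 Cu(s) → Mn²⁺(aq) + 4 H₂O(l) + 5 Cu⁺(aq)
Q = [Mn²⁺]·[Cu⁺]^5 / ([MnO₄⁻]·[H⁺]^8); log Q = 7.358.
E = E° − (0.0592/n) log Q = +0.94 − (0.0592/5)(7.358) = +0.853 V.

+0.853 V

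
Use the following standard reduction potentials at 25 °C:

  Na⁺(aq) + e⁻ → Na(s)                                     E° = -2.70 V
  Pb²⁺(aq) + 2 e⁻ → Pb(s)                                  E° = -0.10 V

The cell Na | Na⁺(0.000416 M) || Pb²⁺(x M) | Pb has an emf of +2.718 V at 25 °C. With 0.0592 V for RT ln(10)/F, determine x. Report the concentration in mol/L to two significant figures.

0.0017 M

Pb²⁺/Pb is the cathode, Na⁺/Na the anode: E°cell = +2.60 V, n = 2.
Overall reaction: Pb²⁺(aq) + 2 Na(s) → Pb(s) + 2 Na⁺(aq); Q = [Na⁺]^2/[Pb²⁺]^1.
From E = E° − (0.0592/n) log Q: log Q = (E° − E)·n/0.0592 = (+2.60 − (+2.718))·2/0.0592 = -3.9865.
So 1·log[Pb²⁺] = 2·log(0.000416) − log Q = -6.7618 − (-3.9865) = -2.7753; [Pb²⁺] = 10^(-2.7753) ≈ 0.0017 M.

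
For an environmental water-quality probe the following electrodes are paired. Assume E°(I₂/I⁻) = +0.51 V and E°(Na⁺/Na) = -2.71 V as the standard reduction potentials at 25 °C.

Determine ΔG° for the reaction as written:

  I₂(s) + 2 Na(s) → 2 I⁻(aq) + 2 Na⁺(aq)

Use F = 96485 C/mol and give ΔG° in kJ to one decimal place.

-621.4 kJ

As written, I₂/I⁻ is reduced (cathode) and Na⁺/Na is oxidised (anode), so E°cell = (+0.51) − (-2.71) = +3.22 V.
Balancing electrons gives n = 2.
ΔG° = −nFE° = −(2)(96485)(+3.22) = -621,363 J = -621.4 kJ.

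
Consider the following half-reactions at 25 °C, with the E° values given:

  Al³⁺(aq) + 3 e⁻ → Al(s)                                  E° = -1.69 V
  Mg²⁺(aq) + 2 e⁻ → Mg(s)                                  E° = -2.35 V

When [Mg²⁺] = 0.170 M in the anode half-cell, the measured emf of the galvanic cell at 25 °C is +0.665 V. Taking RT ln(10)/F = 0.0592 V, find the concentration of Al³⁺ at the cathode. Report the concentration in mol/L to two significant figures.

Al³⁺/Al is the cathode, Mg²⁺/Mg the anode: E°cell = +0.66 V, n = 6.
Overall reaction: 2 Al³⁺(aq) + 3 Mg(s) → 2 Al(s) + 3 Mg²⁺(aq); Q = [Mg²⁺]^3/[Al³⁺]^2.
From E = E° − (0.0592/n) log Q: log Q = (E° − E)·n/0.0592 = (+0.66 − (+0.665))·6/0.0592 = -0.5068.
So 2·log[Al³⁺] = 3·log(0.17) − log Q = -2.3087 − (-0.5068) = -1.8019; log[Al³⁺] = -1.8019 / 2 = -0.9010; [Al³⁺] = 10^(-0.9010) ≈ 0.13 M.

0.13 M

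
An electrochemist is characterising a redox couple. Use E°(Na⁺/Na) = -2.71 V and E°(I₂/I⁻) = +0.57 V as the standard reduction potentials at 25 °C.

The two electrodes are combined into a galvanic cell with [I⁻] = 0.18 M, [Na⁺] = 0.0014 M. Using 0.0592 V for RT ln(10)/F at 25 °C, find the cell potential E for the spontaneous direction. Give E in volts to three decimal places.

I₂/I⁻ is the cathode (higher E°), Na⁺/Na the anode: E°cell = +0.57 − (-2.71) = +3.28 V, n = 2.
Overall: I₂(s) + 2 Na(s) → 2 I⁻(aq) + 2 Na⁺(aq)
Q = [I⁻]^2·[Na⁺]^2; log Q = -7.197.
E = E° − (0.0592/n) log Q = +3.28 − (0.0592/2)(-7.197) = +3.493 V.

+3.493 V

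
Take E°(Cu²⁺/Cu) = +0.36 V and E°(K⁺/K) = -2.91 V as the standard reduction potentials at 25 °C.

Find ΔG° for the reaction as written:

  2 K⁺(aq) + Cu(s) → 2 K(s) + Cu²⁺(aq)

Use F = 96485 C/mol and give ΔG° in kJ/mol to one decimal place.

+631.0 kJ/mol

As written, K⁺/K is reduced (cathode) and Cu²⁺/Cu is oxidised (anode), so E°cell = (-2.91) − (+0.36) = -3.27 V.
Balancing electrons gives n = 2.
ΔG° = −nFE° = −(2)(96485)(-3.27) = 631,012 J = +631.0 kJ/mol.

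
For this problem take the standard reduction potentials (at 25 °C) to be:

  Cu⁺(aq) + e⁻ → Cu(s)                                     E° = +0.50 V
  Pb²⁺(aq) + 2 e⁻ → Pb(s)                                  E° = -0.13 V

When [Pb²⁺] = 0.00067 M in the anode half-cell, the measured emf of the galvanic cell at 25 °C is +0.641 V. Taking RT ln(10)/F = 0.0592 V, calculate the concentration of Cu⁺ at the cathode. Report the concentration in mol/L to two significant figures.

Cu⁺/Cu is the cathode, Pb²⁺/Pb the anode: E°cell = +0.63 V, n = 2.
Overall reaction: 2 Cu⁺(aq) + Pb(s) → 2 Cu(s) + Pb²⁺(aq); Q = [Pb²⁺]^1/[Cu⁺]^2.
From E = E° − (0.0592/n) log Q: log Q = (E° − E)·n/0.0592 = (+0.63 − (+0.641))·2/0.0592 = -0.3716.
So 2·log[Cu⁺] = 1·log(0.00067) − log Q = -3.1739 − (-0.3716) = -2.8023; log[Cu⁺] = -2.8023 / 2 = -1.4011; [Cu⁺] = 10^(-1.4011) ≈ 0.040 M.

0.040 M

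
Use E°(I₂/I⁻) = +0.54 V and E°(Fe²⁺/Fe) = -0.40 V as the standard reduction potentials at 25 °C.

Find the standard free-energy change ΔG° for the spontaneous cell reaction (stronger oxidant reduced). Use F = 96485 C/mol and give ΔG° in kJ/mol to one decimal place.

I₂/I⁻ (E° = +0.54 V) is the cathode; Fe²⁺/Fe (E° = -0.40 V) is the anode, so E°cell = +0.94 V.
Balancing electrons gives n = 2 (lcm of 2 and 2).
ΔG° = −nFE° = −(2)(96485)(+0.94) = -181,392 J = -181.4 kJ/mol.

-181.4 kJ/mol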